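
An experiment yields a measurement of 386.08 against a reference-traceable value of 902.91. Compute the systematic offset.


Systematic error = measured - true
= 386.08 - 902.91
= -516.8300

-516.8300


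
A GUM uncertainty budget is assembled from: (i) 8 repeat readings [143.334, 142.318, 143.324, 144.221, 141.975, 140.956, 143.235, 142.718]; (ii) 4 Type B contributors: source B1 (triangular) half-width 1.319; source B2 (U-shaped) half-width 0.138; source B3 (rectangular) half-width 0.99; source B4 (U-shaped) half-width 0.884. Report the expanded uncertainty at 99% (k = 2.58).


mean = (143.334 + 142.318 + 143.324 + 144.221 + 141.975 + 140.956 + 143.235 + 142.718) / 8 = 142.760125
s = sqrt(sum((x - mean)^2)/(n-1)) = 1.0053775
u_A = s / sqrt(n) = 1.0053775 / sqrt(8) = 0.35545462
u_B1 = 1.319 / sqrt(6) = 0.5384795
u_B2 = 0.138 / sqrt(2) = 0.097580736
u_B3 = 0.99 / sqrt(3) = 0.57157677
u_B4 = 0.884 / sqrt(2) = 0.62508239
uc = sqrt(0.35545462^2 + 0.5384795^2 + 0.097580736^2 + 0.57157677^2 + 0.62508239^2) = 1.0692325
U = k * uc = 2.58 * 1.0692325
U = 2.7586

2.7586


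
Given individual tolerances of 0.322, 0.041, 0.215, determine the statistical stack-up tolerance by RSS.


RSS = sqrt(0.322^2 + 0.041^2 + 0.215^2)
= sqrt(0.15159)
= 0.3893

0.3893


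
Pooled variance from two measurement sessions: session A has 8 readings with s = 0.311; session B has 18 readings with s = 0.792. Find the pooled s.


s_p = sqrt(((n1-1)*s1^2 + (n2-1)*s2^2) / (n1+n2-2))
numerator = (8-1)*0.311^2 + (18-1)*0.792^2 = 0.677047 + 10.663488 = 11.340535
denominator = 8 + 18 - 2 = 24
s_p^2 = 11.340535 / 24 = 0.47252229
s_p = sqrt(0.47252229) = 0.6874

0.6874


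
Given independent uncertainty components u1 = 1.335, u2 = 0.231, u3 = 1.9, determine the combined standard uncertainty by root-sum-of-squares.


uc = sqrt(1.335^2 + 0.231^2 + 1.9^2)
uc = sqrt(5.445586)
uc = 2.3336

2.3336


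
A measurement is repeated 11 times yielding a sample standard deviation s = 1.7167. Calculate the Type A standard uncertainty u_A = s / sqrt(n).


u_A = s / sqrt(n)
u_A = 1.7167 / sqrt(11)
u_A = 1.7167 / 3.3166248
u_A = 0.5176

0.5176


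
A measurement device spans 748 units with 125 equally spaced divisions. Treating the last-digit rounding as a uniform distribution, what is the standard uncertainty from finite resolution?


resolution = range / divisions
resolution = 748 / 125 = 5.984
u_res = resolution / (2*sqrt(3))
u_res = 5.984 / 3.4641016
u_res = 1.7274

1.7274


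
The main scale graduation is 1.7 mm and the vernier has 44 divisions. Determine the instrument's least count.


LC = MSD / n_div
= 1.7 / 44
= 0.0386

0.0386


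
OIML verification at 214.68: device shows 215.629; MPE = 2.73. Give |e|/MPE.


e = indication - reference = 215.629 - 214.68 = 0.9490
|e| = 0.9490
ratio = |e| / MPE = 0.9490 / 2.73
ratio = 0.3476

0.3476


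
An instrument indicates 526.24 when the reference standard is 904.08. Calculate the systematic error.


Systematic error = measured - true
= 526.24 - 904.08
= -377.8400

-377.8400


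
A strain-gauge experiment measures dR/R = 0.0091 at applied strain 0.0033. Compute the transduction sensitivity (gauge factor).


GF = (dR/R) / epsilon
= 0.0091 / 0.0033
= 2.7576

2.7576


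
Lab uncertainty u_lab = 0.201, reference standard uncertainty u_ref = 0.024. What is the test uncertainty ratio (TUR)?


TUR = u_lab / u_ref
= 0.201 / 0.024
= 8.3750

8.3750


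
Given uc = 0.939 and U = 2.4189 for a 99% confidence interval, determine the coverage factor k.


k = U / uc
k = 2.4189 / 0.939
k = 2.576

2.576


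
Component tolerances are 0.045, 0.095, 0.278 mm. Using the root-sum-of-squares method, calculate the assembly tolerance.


RSS = sqrt(0.045^2 + 0.095^2 + 0.278^2)
= sqrt(0.088334)
= 0.2972

0.2972


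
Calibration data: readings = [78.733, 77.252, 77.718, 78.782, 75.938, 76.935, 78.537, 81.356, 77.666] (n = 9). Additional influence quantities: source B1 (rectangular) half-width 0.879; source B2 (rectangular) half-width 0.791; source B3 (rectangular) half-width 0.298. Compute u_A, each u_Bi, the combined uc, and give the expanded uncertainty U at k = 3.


mean = (78.733 + 77.252 + 77.718 + 78.782 + 75.938 + 76.935 + 78.537 + 81.356 + 77.666) / 9 = 78.10188889
s = sqrt(sum((x - mean)^2)/(n-1)) = 1.530651
u_A = s / sqrt(n) = 1.530651 / sqrt(9) = 0.510217
u_B1 = 0.879 / sqrt(3) = 0.50749089
u_B2 = 0.791 / sqrt(3) = 0.45668406
u_B3 = 0.298 / sqrt(3) = 0.17205038
uc = sqrt(0.510217^2 + 0.50749089^2 + 0.45668406^2 + 0.17205038^2) = 0.86949989
U = k * uc = 3 * 0.86949989
U = 2.6085

2.6085


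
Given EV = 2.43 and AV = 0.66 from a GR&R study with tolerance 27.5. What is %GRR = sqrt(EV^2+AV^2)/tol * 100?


GRR = sqrt(EV^2 + AV^2) = sqrt(2.43^2 + 0.66^2) = 2.5180349
%GRR = GRR / tol * 100 = 2.5180349 / 27.5 * 100
%GRR = 9.1565

9.1565


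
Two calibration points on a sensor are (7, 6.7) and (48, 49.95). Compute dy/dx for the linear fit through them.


slope = (y2 - y1) / (x2 - x1)
= (49.95 - 6.7) / (48 - 7)
= 43.2500 / 41
= 1.0549

1.0549


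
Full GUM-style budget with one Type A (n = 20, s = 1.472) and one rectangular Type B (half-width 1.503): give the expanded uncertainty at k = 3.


u_A = s / sqrt(n) = 1.472 / sqrt(20) = 0.32914921
u_B = half_width / sqrt(3) = 1.503 / sqrt(3) = 0.86775745
uc = sqrt(u_A^2 + u_B^2) = sqrt(0.32914921^2 + 0.86775745^2) = 0.92808523
U = k * uc = 3 * 0.92808523
U = 2.7843

2.7843


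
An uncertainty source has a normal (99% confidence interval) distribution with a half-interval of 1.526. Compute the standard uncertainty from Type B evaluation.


u_B = half_width / 2.576
u_B = 1.526 / 2.576
u_B = 0.5924

0.5924


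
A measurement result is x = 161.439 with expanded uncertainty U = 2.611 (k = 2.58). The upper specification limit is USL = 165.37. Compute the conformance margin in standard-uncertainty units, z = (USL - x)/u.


u = U / k = 2.611 / 2.58 = 1.0120155
margin = |USL - x| = |165.37 - 161.439| = 3.931
z = margin / u = 3.931 / 1.0120155
z = 3.8843

3.8843


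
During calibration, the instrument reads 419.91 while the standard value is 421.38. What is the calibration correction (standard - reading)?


Correction = standard - reading
= 421.38 - 419.91
= 1.4700

1.4700


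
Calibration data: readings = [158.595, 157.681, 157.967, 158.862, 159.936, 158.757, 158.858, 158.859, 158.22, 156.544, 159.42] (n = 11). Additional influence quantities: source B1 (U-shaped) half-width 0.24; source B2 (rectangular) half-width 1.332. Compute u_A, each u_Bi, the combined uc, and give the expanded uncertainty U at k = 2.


mean = (158.595 + 157.681 + 157.967 + 158.862 + 159.936 + 158.757 + 158.858 + 158.859 + 158.22 + 156.544 + 159.42) / 11 = 158.5180909
s = sqrt(sum((x - mean)^2)/(n-1)) = 0.90704161
u_A = s / sqrt(n) = 0.90704161 / sqrt(11) = 0.27348334
u_B1 = 0.24 / sqrt(2) = 0.16970563
u_B2 = 1.332 / sqrt(3) = 0.76903056
uc = sqrt(0.27348334^2 + 0.16970563^2 + 0.76903056^2) = 0.83366728
U = k * uc = 2 * 0.83366728
U = 1.6673

1.6673


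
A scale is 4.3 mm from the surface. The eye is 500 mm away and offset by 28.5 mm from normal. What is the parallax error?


error = h * offset / d
= 4.3 * 28.5 / 500
= 0.2451

0.2451


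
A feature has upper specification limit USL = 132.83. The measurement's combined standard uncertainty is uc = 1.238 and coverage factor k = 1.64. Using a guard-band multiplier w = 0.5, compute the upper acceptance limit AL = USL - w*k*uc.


U = k * uc = 1.64 * 1.238 = 2.03032
guard band g = w * U = 0.5 * 2.03032 = 1.01516
AL = USL - g = 132.83 - 1.01516
AL = 131.8148

131.8148


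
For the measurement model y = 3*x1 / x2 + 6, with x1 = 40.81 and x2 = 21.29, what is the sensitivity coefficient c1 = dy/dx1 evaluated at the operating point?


y = 3*x1 / x2 + 6
dy/dx1 = 3/x2
Evaluate at x2 = 21.29: c1 = 3 / 21.29
c1 = 0.1409

0.1409


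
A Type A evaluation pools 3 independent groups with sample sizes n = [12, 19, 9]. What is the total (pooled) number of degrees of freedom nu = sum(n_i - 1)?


nu = sum_i (n_i - 1)
nu = ((12 - 1) + (19 - 1) + (9 - 1))
nu = 11 + 18 + 8
nu = 37

37


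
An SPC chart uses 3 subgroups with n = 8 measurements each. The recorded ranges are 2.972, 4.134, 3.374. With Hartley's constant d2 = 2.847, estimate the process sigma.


R_bar = (2.972 + 4.134 + 3.374) / 3
R_bar = 10.48 / 3 = 3.4933333
sigma_hat = R_bar / d2 = 3.4933333 / 2.847 = 1.2270

1.2270


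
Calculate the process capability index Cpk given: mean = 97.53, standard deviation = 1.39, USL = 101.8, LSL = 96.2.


Cpu = (USL - mean) / (3*sigma) = (101.8 - 97.53) / (3*1.39) = 1.0240
Cpl = (mean - LSL) / (3*sigma) = (97.53 - 96.2) / (3*1.39) = 0.3189
Cpk = min(Cpu, Cpl) = 0.3189

0.3189


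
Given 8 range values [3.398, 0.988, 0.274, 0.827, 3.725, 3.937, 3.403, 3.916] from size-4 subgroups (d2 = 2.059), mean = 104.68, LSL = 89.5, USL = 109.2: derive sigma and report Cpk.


R_bar = (3.398 + 0.988 + 0.274 + 0.827 + 3.725 + 3.937 + 3.403 + 3.916) / 8 = 2.5585
sigma = R_bar / d2 = 2.5585 / 2.059 = 1.2425935
Cp = (USL - LSL)/(6*sigma) = (109.2 - 89.5)/(6*1.2425935) = 2.6423
Cpu = (109.2 - 104.68)/(3*1.2425935) = 1.2125
Cpl = (104.68 - 89.5)/(3*1.2425935) = 4.0721
Cpk = min(Cpu, Cpl) = 1.2125

1.2125


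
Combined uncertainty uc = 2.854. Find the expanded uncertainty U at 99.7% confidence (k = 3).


U = k * uc
U = 3 * 2.854
U = 8.5620

8.5620


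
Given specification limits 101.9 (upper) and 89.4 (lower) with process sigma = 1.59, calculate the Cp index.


Cp = (USL - LSL) / (6 * sigma)
= (101.9 - 89.4) / (6 * 1.59)
= 12.5000 / 9.5400
= 1.3103

1.3103


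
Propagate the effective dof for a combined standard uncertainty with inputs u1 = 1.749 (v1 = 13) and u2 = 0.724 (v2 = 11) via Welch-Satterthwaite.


uc = sqrt(u1^2 + u2^2) = sqrt(1.749^2 + 0.724^2) = 1.8929282
v_eff = uc^4 / (u1^4/v1 + u2^4/v2)
= 1.8929282^4 / (1.749^4/13 + 0.724^4/11)
= 12.839159 / 0.74478493
v_eff = 17.2387

17.2387


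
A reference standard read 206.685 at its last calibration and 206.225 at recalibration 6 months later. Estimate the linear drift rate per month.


rate = (v2 - v1) / months
= (206.225 - 206.685) / 6
= -0.4600 / 6
= -0.0767

-0.0767


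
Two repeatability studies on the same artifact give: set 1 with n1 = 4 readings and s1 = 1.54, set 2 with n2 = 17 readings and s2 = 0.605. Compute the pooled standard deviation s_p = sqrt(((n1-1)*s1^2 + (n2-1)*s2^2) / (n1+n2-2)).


s_p = sqrt(((n1-1)*s1^2 + (n2-1)*s2^2) / (n1+n2-2))
numerator = (4-1)*1.54^2 + (17-1)*0.605^2 = 7.1148 + 5.8564 = 12.9712
denominator = 4 + 17 - 2 = 19
s_p^2 = 12.9712 / 19 = 0.68269474
s_p = sqrt(0.68269474) = 0.8263

0.8263


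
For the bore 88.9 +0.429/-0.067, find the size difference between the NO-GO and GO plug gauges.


GO = nominal - lower_tol (smallest hole = maximum material condition)
GO = 88.9 - 0.067 = 88.833
NO-GO = nominal + upper_tol (largest hole = least material condition)
NO-GO = 88.9 + 0.429 = 89.329
spread = NO-GO - GO = 89.329 - 88.833 = 0.4960

0.4960


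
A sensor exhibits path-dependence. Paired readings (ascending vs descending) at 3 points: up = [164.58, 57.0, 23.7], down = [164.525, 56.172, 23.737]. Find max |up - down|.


|164.58 - 164.525| = 0.0550
|57.0 - 56.172| = 0.8280
|23.7 - 23.737| = 0.0370
hysteresis = max(diffs) = 0.8280

0.8280


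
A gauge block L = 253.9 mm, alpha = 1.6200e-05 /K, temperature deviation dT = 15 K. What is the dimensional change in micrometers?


dL = L * alpha * dT
= 253.9 * 1.6200e-05 * 15
= 0.0616977 mm
dL_um = 0.0616977 * 1000 = 61.6977 um

61.6977


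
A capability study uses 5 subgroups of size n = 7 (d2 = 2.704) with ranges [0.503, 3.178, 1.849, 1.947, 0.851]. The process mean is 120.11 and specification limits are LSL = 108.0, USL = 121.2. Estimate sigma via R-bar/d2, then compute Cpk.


R_bar = (0.503 + 3.178 + 1.849 + 1.947 + 0.851) / 5 = 1.6656
sigma = R_bar / d2 = 1.6656 / 2.704 = 0.61597633
Cp = (USL - LSL)/(6*sigma) = (121.2 - 108.0)/(6*0.61597633) = 3.5716
Cpu = (121.2 - 120.11)/(3*0.61597633) = 0.5898
Cpl = (120.11 - 108.0)/(3*0.61597633) = 6.5533
Cpk = min(Cpu, Cpl) = 0.5898

0.5898


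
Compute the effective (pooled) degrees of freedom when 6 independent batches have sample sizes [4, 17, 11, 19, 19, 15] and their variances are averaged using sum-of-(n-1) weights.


nu = sum_i (n_i - 1)
nu = ((4 - 1) + (17 - 1) + (11 - 1) + (19 - 1) + (19 - 1) + (15 - 1))
nu = 3 + 16 + 10 + 18 + 18 + 14
nu = 79

79


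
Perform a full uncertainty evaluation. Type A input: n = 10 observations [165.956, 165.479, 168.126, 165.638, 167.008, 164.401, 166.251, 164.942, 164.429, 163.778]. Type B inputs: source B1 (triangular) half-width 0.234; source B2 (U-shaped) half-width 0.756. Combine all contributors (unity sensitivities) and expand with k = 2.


mean = (165.956 + 165.479 + 168.126 + 165.638 + 167.008 + 164.401 + 166.251 + 164.942 + 164.429 + 163.778) / 10 = 165.6008
s = sqrt(sum((x - mean)^2)/(n-1)) = 1.311964
u_A = s / sqrt(n) = 1.311964 / sqrt(10) = 0.41487944
u_B1 = 0.234 / sqrt(6) = 0.0955301
u_B2 = 0.756 / sqrt(2) = 0.53457273
uc = sqrt(0.41487944^2 + 0.0955301^2 + 0.53457273^2) = 0.68338785
U = k * uc = 2 * 0.68338785
U = 1.3668

1.3668


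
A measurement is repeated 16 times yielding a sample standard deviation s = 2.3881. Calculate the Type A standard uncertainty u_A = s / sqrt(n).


u_A = s / sqrt(n)
u_A = 2.3881 / sqrt(16)
u_A = 2.3881 / 4
u_A = 0.5970

0.5970


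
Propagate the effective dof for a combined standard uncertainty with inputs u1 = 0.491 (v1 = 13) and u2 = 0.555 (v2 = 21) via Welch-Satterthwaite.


uc = sqrt(u1^2 + u2^2) = sqrt(0.491^2 + 0.555^2) = 0.74101687
v_eff = uc^4 / (u1^4/v1 + u2^4/v2)
= 0.74101687^4 / (0.491^4/13 + 0.555^4/21)
= 0.3015174 / 0.0089888397
v_eff = 33.5435

33.5435


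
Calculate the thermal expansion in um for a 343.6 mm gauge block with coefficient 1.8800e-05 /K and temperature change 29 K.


dL = L * alpha * dT
= 343.6 * 1.8800e-05 * 29
= 0.1873307 mm
dL_um = 0.1873307 * 1000 = 187.3307 um

187.3307


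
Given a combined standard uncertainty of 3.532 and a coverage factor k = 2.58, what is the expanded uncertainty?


U = k * uc
U = 2.58 * 3.532
U = 9.1126

9.1126


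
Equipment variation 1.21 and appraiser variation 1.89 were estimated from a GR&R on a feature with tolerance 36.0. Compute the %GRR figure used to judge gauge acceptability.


GRR = sqrt(EV^2 + AV^2) = sqrt(1.21^2 + 1.89^2) = 2.2441479
%GRR = GRR / tol * 100 = 2.2441479 / 36.0 * 100
%GRR = 6.2337

6.2337


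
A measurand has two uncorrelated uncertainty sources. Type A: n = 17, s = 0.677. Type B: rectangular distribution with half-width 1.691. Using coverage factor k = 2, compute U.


u_A = s / sqrt(n) = 0.677 / sqrt(17) = 0.16419662
u_B = half_width / sqrt(3) = 1.691 / sqrt(3) = 0.97629931
uc = sqrt(u_A^2 + u_B^2) = sqrt(0.16419662^2 + 0.97629931^2) = 0.99001054
U = k * uc = 2 * 0.99001054
U = 1.9800

1.9800


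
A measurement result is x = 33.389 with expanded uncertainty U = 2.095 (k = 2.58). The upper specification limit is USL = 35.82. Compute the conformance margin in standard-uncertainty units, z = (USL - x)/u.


u = U / k = 2.095 / 2.58 = 0.8120155
margin = |USL - x| = |35.82 - 33.389| = 2.431
z = margin / u = 2.431 / 0.8120155
z = 2.9938

2.9938


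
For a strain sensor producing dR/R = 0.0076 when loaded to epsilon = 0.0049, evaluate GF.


GF = (dR/R) / epsilon
= 0.0076 / 0.0049
= 1.5510

1.5510


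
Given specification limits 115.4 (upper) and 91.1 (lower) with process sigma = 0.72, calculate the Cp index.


Cp = (USL - LSL) / (6 * sigma)
= (115.4 - 91.1) / (6 * 0.72)
= 24.3000 / 4.3200
= 5.6250

5.6250


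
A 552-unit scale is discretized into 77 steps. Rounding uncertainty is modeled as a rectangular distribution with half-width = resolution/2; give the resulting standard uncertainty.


resolution = range / divisions
resolution = 552 / 77 = 7.1688312
u_res = resolution / (2*sqrt(3))
u_res = 7.1688312 / 3.4641016
u_res = 2.0695

2.0695


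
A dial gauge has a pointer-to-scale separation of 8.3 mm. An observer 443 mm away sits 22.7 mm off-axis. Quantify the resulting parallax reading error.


error = h * offset / d
= 8.3 * 22.7 / 443
= 0.4253

0.4253


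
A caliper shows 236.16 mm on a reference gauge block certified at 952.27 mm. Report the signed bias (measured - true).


Systematic error = measured - true
= 236.16 - 952.27
= -716.1100

-716.1100


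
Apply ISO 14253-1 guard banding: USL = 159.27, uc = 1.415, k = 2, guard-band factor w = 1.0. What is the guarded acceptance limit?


U = k * uc = 2 * 1.415 = 2.83
guard band g = w * U = 1.0 * 2.83 = 2.83
AL = USL - g = 159.27 - 2.83
AL = 156.4400

156.4400


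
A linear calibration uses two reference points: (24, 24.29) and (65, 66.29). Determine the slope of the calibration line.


slope = (y2 - y1) / (x2 - x1)
= (66.29 - 24.29) / (65 - 24)
= 42.0000 / 41
= 1.0244

1.0244


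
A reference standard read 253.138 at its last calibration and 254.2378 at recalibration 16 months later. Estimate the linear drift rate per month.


rate = (v2 - v1) / months
= (254.2378 - 253.138) / 16
= 1.0998 / 16
= 0.0687

0.0687


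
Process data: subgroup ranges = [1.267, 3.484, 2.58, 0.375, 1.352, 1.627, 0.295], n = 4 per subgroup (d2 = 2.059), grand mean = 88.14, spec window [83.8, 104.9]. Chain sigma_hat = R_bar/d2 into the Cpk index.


R_bar = (1.267 + 3.484 + 2.58 + 0.375 + 1.352 + 1.627 + 0.295) / 7 = 1.5685714
sigma = R_bar / d2 = 1.5685714 / 2.059 = 0.76181224
Cp = (USL - LSL)/(6*sigma) = (104.9 - 83.8)/(6*0.76181224) = 4.6162
Cpu = (104.9 - 88.14)/(3*0.76181224) = 7.3334
Cpl = (88.14 - 83.8)/(3*0.76181224) = 1.8990
Cpk = min(Cpu, Cpl) = 1.8990

1.8990


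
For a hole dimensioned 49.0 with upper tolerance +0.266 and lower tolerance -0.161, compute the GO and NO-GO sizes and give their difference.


GO = nominal - lower_tol (smallest hole = maximum material condition)
GO = 49.0 - 0.161 = 48.839
NO-GO = nominal + upper_tol (largest hole = least material condition)
NO-GO = 49.0 + 0.266 = 49.266
spread = NO-GO - GO = 49.266 - 48.839 = 0.4270

0.4270


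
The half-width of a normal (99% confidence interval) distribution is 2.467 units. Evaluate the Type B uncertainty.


u_B = half_width / 2.576
u_B = 2.467 / 2.576
u_B = 0.9577

0.9577


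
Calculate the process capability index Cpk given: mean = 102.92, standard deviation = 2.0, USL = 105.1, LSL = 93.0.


Cpu = (USL - mean) / (3*sigma) = (105.1 - 102.92) / (3*2.0) = 0.3633
Cpl = (mean - LSL) / (3*sigma) = (102.92 - 93.0) / (3*2.0) = 1.6533
Cpk = min(Cpu, Cpl) = 0.3633

0.3633


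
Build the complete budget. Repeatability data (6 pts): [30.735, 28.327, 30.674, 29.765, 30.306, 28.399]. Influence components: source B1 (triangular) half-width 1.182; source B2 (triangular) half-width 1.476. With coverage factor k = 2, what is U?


mean = (30.735 + 28.327 + 30.674 + 29.765 + 30.306 + 28.399) / 6 = 29.701
s = sqrt(sum((x - mean)^2)/(n-1)) = 1.0926194
u_A = s / sqrt(n) = 1.0926194 / sqrt(6) = 0.44606
u_B1 = 1.182 / sqrt(6) = 0.48254948
u_B2 = 1.476 / sqrt(6) = 0.60257448
uc = sqrt(0.44606^2 + 0.48254948^2 + 0.60257448^2) = 0.8915826
U = k * uc = 2 * 0.8915826
U = 1.7832

1.7832


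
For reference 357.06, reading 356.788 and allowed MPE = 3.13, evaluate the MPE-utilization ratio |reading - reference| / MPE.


e = indication - reference = 356.788 - 357.06 = -0.2720
|e| = 0.2720
ratio = |e| / MPE = 0.2720 / 3.13
ratio = 0.0869

0.0869


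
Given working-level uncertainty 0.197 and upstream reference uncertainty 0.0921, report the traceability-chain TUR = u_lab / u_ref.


TUR = u_lab / u_ref
= 0.197 / 0.0921
= 2.1390

2.1390


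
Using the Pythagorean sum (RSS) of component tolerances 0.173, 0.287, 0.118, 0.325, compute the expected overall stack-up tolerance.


RSS = sqrt(0.173^2 + 0.287^2 + 0.118^2 + 0.325^2)
= sqrt(0.231847)
= 0.4815

0.4815


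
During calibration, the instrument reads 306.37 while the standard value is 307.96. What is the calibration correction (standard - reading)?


Correction = standard - reading
= 307.96 - 306.37
= 1.5900

1.5900


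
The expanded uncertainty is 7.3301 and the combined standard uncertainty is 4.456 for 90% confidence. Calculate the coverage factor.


k = U / uc
k = 7.3301 / 4.456
k = 1.645

1.645


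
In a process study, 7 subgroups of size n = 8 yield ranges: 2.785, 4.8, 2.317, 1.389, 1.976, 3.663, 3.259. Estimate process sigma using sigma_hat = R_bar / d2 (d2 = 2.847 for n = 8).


R_bar = (2.785 + 4.8 + 2.317 + 1.389 + 1.976 + 3.663 + 3.259) / 7
R_bar = 20.189 / 7 = 2.8841429
sigma_hat = R_bar / d2 = 2.8841429 / 2.847 = 1.0130

1.0130


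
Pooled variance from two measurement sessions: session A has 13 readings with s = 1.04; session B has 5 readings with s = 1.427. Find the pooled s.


s_p = sqrt(((n1-1)*s1^2 + (n2-1)*s2^2) / (n1+n2-2))
numerator = (13-1)*1.04^2 + (5-1)*1.427^2 = 12.9792 + 8.145316 = 21.124516
denominator = 13 + 5 - 2 = 16
s_p^2 = 21.124516 / 16 = 1.3202822
s_p = sqrt(1.3202822) = 1.1490

1.1490


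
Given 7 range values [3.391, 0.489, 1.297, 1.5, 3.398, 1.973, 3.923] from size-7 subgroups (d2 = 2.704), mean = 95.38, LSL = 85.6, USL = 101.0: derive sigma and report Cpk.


R_bar = (3.391 + 0.489 + 1.297 + 1.5 + 3.398 + 1.973 + 3.923) / 7 = 2.2815714
sigma = R_bar / d2 = 2.2815714 / 2.704 = 0.84377641
Cp = (USL - LSL)/(6*sigma) = (101.0 - 85.6)/(6*0.84377641) = 3.0419
Cpu = (101.0 - 95.38)/(3*0.84377641) = 2.2202
Cpl = (95.38 - 85.6)/(3*0.84377641) = 3.8636
Cpk = min(Cpu, Cpl) = 2.2202

2.2202


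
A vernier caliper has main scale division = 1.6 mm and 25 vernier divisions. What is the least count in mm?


LC = MSD / n_div
= 1.6 / 25
= 0.0640

0.0640


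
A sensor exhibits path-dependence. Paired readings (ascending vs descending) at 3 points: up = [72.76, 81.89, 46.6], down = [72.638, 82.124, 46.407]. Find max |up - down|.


|72.76 - 72.638| = 0.1220
|81.89 - 82.124| = 0.2340
|46.6 - 46.407| = 0.1930
hysteresis = max(diffs) = 0.2340

0.2340


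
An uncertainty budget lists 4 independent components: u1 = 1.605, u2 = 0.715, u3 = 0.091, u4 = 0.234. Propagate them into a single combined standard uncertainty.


uc = sqrt(1.605^2 + 0.715^2 + 0.091^2 + 0.234^2)
uc = sqrt(3.150287)
uc = 1.7749

1.7749


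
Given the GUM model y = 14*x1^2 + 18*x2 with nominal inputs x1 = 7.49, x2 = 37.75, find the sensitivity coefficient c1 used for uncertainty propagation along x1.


y = 14*x1^2 + 18*x2
dy/dx1 = 2*14*x1
Evaluate at x1 = 7.49: c1 = 28 * 7.49
c1 = 209.7200

209.7200


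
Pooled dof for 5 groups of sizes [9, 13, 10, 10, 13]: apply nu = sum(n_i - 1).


nu = sum_i (n_i - 1)
nu = ((9 - 1) + (13 - 1) + (10 - 1) + (10 - 1) + (13 - 1))
nu = 8 + 12 + 9 + 9 + 12
nu = 50

50


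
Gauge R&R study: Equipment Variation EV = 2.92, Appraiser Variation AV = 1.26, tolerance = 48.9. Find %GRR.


GRR = sqrt(EV^2 + AV^2) = sqrt(2.92^2 + 1.26^2) = 3.1802516
%GRR = GRR / tol * 100 = 3.1802516 / 48.9 * 100
%GRR = 6.5036

6.5036


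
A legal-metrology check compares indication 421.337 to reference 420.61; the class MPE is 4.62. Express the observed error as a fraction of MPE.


e = indication - reference = 421.337 - 420.61 = 0.7270
|e| = 0.7270
ratio = |e| / MPE = 0.7270 / 4.62
ratio = 0.1574

0.1574


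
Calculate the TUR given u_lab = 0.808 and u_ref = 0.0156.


TUR = u_lab / u_ref
= 0.808 / 0.0156
= 51.7949

51.7949


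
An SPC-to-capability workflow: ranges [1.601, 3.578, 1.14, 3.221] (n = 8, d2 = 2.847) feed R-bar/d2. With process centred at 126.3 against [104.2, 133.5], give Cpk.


R_bar = (1.601 + 3.578 + 1.14 + 3.221) / 4 = 2.385
sigma = R_bar / d2 = 2.385 / 2.847 = 0.83772392
Cp = (USL - LSL)/(6*sigma) = (133.5 - 104.2)/(6*0.83772392) = 5.8293
Cpu = (133.5 - 126.3)/(3*0.83772392) = 2.8649
Cpl = (126.3 - 104.2)/(3*0.83772392) = 8.7937
Cpk = min(Cpu, Cpl) = 2.8649

2.8649


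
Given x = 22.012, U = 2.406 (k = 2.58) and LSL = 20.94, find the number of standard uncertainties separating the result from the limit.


u = U / k = 2.406 / 2.58 = 0.93255814
margin = |LSL - x| = |20.94 - 22.012| = 1.072
z = margin / u = 1.072 / 0.93255814
z = 1.1495

1.1495


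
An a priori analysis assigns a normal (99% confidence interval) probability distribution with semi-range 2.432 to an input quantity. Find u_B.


u_B = half_width / 2.576
u_B = 2.432 / 2.576
u_B = 0.9441

0.9441


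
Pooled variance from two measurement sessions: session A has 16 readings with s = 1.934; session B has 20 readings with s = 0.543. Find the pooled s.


s_p = sqrt(((n1-1)*s1^2 + (n2-1)*s2^2) / (n1+n2-2))
numerator = (16-1)*1.934^2 + (20-1)*0.543^2 = 56.10534 + 5.602131 = 61.707471
denominator = 16 + 20 - 2 = 34
s_p^2 = 61.707471 / 34 = 1.8149256
s_p = sqrt(1.8149256) = 1.3472

1.3472


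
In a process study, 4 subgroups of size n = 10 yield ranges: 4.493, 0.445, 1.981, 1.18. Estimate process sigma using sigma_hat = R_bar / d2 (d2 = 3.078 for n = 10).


R_bar = (4.493 + 0.445 + 1.981 + 1.18) / 4
R_bar = 8.099 / 4 = 2.02475
sigma_hat = R_bar / d2 = 2.02475 / 3.078 = 0.6578

0.6578


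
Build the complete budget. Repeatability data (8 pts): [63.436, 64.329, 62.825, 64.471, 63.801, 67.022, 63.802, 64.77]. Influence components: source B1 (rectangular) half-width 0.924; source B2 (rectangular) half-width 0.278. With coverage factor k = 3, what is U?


mean = (63.436 + 64.329 + 62.825 + 64.471 + 63.801 + 67.022 + 63.802 + 64.77) / 8 = 64.307
s = sqrt(sum((x - mean)^2)/(n-1)) = 1.2580597
u_A = s / sqrt(n) = 1.2580597 / sqrt(8) = 0.44479127
u_B1 = 0.924 / sqrt(3) = 0.53347165
u_B2 = 0.278 / sqrt(3) = 0.16050337
uc = sqrt(0.44479127^2 + 0.53347165^2 + 0.16050337^2) = 0.71287629
U = k * uc = 3 * 0.71287629
U = 2.1386

2.1386


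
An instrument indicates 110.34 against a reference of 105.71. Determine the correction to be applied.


Correction = standard - reading
= 105.71 - 110.34
= -4.6300

-4.6300


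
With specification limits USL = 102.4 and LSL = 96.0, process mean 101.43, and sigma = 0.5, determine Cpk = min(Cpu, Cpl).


Cpu = (USL - mean) / (3*sigma) = (102.4 - 101.43) / (3*0.5) = 0.6467
Cpl = (mean - LSL) / (3*sigma) = (101.43 - 96.0) / (3*0.5) = 3.6200
Cpk = min(Cpu, Cpl) = 0.6467

0.6467


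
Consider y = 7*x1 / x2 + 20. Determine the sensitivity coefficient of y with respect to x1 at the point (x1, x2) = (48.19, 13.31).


y = 7*x1 / x2 + 20
dy/dx1 = 7/x2
Evaluate at x2 = 13.31: c1 = 7 / 13.31
c1 = 0.5259

0.5259


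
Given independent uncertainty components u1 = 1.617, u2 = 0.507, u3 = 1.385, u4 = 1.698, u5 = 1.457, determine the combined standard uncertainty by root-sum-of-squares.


uc = sqrt(1.617^2 + 0.507^2 + 1.385^2 + 1.698^2 + 1.457^2)
uc = sqrt(9.796016)
uc = 3.1299

3.1299


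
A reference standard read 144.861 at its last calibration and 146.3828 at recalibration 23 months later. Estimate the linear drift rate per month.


rate = (v2 - v1) / months
= (146.3828 - 144.861) / 23
= 1.5218 / 23
= 0.0662

0.0662


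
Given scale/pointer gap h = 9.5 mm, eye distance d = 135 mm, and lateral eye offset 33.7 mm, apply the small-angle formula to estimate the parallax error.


error = h * offset / d
= 9.5 * 33.7 / 135
= 2.3715

2.3715


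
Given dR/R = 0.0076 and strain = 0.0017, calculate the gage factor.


GF = (dR/R) / epsilon
= 0.0076 / 0.0017
= 4.4706

4.4706


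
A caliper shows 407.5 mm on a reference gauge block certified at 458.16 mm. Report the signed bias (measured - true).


Systematic error = measured - true
= 407.5 - 458.16
= -50.6600

-50.6600


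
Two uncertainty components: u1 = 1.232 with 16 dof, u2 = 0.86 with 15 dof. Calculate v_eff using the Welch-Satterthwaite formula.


uc = sqrt(u1^2 + u2^2) = sqrt(1.232^2 + 0.86^2) = 1.5024726
v_eff = uc^4 / (u1^4/v1 + u2^4/v2)
= 1.5024726^4 / (1.232^4/16 + 0.86^4/15)
= 5.0959627 / 0.18045407
v_eff = 28.2397

28.2397


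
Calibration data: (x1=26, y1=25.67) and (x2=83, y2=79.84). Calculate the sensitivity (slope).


slope = (y2 - y1) / (x2 - x1)
= (79.84 - 25.67) / (83 - 26)
= 54.1700 / 57
= 0.9504

0.9504


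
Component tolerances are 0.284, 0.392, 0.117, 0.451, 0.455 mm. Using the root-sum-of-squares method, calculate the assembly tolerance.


RSS = sqrt(0.284^2 + 0.392^2 + 0.117^2 + 0.451^2 + 0.455^2)
= sqrt(0.658435)
= 0.8114

0.8114


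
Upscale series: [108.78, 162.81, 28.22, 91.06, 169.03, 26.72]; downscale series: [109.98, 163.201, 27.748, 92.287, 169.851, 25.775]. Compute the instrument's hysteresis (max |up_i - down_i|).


|108.78 - 109.98| = 1.2000
|162.81 - 163.201| = 0.3910
|28.22 - 27.748| = 0.4720
|91.06 - 92.287| = 1.2270
|169.03 - 169.851| = 0.8210
|26.72 - 25.775| = 0.9450
hysteresis = max(diffs) = 1.2270

1.2270


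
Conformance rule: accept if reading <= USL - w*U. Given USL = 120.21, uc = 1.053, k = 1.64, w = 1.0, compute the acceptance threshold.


U = k * uc = 1.64 * 1.053 = 1.72692
guard band g = w * U = 1.0 * 1.72692 = 1.72692
AL = USL - g = 120.21 - 1.72692
AL = 118.4831

118.4831


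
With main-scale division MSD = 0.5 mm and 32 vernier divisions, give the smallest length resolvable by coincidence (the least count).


LC = MSD / n_div
= 0.5 / 32
= 0.0156

0.0156


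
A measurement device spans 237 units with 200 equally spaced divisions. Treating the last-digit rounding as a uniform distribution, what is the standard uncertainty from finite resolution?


resolution = range / divisions
resolution = 237 / 200 = 1.185
u_res = resolution / (2*sqrt(3))
u_res = 1.185 / 3.4641016
u_res = 0.3421

0.3421


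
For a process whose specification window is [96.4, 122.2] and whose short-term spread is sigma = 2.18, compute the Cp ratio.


Cp = (USL - LSL) / (6 * sigma)
= (122.2 - 96.4) / (6 * 2.18)
= 25.8000 / 13.0800
= 1.9725

1.9725


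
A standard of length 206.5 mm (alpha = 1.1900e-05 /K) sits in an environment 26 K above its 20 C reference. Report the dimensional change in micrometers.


dL = L * alpha * dT
= 206.5 * 1.1900e-05 * 26
= 0.0638911 mm
dL_um = 0.0638911 * 1000 = 63.8911 um

63.8911


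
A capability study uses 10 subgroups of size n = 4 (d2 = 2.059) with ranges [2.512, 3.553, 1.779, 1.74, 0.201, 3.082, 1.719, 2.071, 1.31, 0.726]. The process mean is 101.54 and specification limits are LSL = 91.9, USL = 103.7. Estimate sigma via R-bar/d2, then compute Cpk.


R_bar = (2.512 + 3.553 + 1.779 + 1.74 + 0.201 + 3.082 + 1.719 + 2.071 + 1.31 + 0.726) / 10 = 1.8693
sigma = R_bar / d2 = 1.8693 / 2.059 = 0.9078679
Cp = (USL - LSL)/(6*sigma) = (103.7 - 91.9)/(6*0.9078679) = 2.1662
Cpu = (103.7 - 101.54)/(3*0.9078679) = 0.7931
Cpl = (101.54 - 91.9)/(3*0.9078679) = 3.5394
Cpk = min(Cpu, Cpl) = 0.7931

0.7931


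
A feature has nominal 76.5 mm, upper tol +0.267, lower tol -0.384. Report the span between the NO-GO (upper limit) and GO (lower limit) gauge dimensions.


GO = nominal - lower_tol (smallest hole = maximum material condition)
GO = 76.5 - 0.384 = 76.116
NO-GO = nominal + upper_tol (largest hole = least material condition)
NO-GO = 76.5 + 0.267 = 76.767
spread = NO-GO - GO = 76.767 - 76.116 = 0.6510

0.6510


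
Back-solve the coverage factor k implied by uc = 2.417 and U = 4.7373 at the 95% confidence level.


k = U / uc
k = 4.7373 / 2.417
k = 1.96

1.96


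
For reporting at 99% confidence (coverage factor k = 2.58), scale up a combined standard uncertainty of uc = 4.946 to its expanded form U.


U = k * uc
U = 2.58 * 4.946
U = 12.7607

12.7607


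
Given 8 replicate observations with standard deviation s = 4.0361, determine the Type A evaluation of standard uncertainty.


u_A = s / sqrt(n)
u_A = 4.0361 / sqrt(8)
u_A = 4.0361 / 2.8284271
u_A = 1.4270

1.4270


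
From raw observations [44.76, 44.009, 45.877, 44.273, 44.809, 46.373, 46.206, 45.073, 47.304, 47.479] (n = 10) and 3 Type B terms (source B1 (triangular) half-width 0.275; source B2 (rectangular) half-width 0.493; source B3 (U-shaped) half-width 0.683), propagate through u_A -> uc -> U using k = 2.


mean = (44.76 + 44.009 + 45.877 + 44.273 + 44.809 + 46.373 + 46.206 + 45.073 + 47.304 + 47.479) / 10 = 45.6163
s = sqrt(sum((x - mean)^2)/(n-1)) = 1.2190303
u_A = s / sqrt(n) = 1.2190303 / sqrt(10) = 0.38549123
u_B1 = 0.275 / sqrt(6) = 0.11226828
u_B2 = 0.493 / sqrt(3) = 0.28463368
u_B3 = 0.683 / sqrt(2) = 0.48295393
uc = sqrt(0.38549123^2 + 0.11226828^2 + 0.28463368^2 + 0.48295393^2) = 0.68954223
U = k * uc = 2 * 0.68954223
U = 1.3791

1.3791


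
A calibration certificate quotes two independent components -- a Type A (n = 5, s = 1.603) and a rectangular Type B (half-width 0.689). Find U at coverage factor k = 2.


u_A = s / sqrt(n) = 1.603 / sqrt(5) = 0.71688339
u_B = half_width / sqrt(3) = 0.689 / sqrt(3) = 0.39779434
uc = sqrt(u_A^2 + u_B^2) = sqrt(0.71688339^2 + 0.39779434^2) = 0.81985495
U = k * uc = 2 * 0.81985495
U = 1.6397

1.6397


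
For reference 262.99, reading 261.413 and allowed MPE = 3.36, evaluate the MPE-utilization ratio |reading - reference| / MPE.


e = indication - reference = 261.413 - 262.99 = -1.5770
|e| = 1.5770
ratio = |e| / MPE = 1.5770 / 3.36
ratio = 0.4693

0.4693


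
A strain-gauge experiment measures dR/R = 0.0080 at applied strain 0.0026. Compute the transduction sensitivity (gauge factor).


GF = (dR/R) / epsilon
= 0.0080 / 0.0026
= 3.0769

3.0769


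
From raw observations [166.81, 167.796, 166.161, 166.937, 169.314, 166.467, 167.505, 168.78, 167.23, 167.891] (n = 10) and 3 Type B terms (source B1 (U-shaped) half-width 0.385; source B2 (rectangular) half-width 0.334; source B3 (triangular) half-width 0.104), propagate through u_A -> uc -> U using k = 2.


mean = (166.81 + 167.796 + 166.161 + 166.937 + 169.314 + 166.467 + 167.505 + 168.78 + 167.23 + 167.891) / 10 = 167.4891
s = sqrt(sum((x - mean)^2)/(n-1)) = 0.99411093
u_A = s / sqrt(n) = 0.99411093 / sqrt(10) = 0.31436548
u_B1 = 0.385 / sqrt(2) = 0.27223611
u_B2 = 0.334 / sqrt(3) = 0.19283499
u_B3 = 0.104 / sqrt(6) = 0.042457822
uc = sqrt(0.31436548^2 + 0.27223611^2 + 0.19283499^2 + 0.042457822^2) = 0.46035438
U = k * uc = 2 * 0.46035438
U = 0.9207

0.9207


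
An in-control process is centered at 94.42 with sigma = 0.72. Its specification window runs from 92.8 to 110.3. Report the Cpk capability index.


Cpu = (USL - mean) / (3*sigma) = (110.3 - 94.42) / (3*0.72) = 7.3519
Cpl = (mean - LSL) / (3*sigma) = (94.42 - 92.8) / (3*0.72) = 0.7500
Cpk = min(Cpu, Cpl) = 0.7500

0.7500


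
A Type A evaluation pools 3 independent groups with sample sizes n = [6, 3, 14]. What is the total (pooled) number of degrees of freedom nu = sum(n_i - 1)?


nu = sum_i (n_i - 1)
nu = ((6 - 1) + (3 - 1) + (14 - 1))
nu = 5 + 2 + 13
nu = 20

20


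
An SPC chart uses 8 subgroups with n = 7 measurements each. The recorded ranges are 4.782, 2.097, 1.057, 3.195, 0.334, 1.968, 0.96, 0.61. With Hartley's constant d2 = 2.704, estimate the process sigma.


R_bar = (4.782 + 2.097 + 1.057 + 3.195 + 0.334 + 1.968 + 0.96 + 0.61) / 8
R_bar = 15.003 / 8 = 1.875375
sigma_hat = R_bar / d2 = 1.875375 / 2.704 = 0.6936

0.6936


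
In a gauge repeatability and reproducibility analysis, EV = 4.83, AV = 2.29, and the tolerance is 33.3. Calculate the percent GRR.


GRR = sqrt(EV^2 + AV^2) = sqrt(4.83^2 + 2.29^2) = 5.3453718
%GRR = GRR / tol * 100 = 5.3453718 / 33.3 * 100
%GRR = 16.0522

16.0522


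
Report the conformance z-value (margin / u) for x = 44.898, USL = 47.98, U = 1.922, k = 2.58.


u = U / k = 1.922 / 2.58 = 0.74496124
margin = |USL - x| = |47.98 - 44.898| = 3.082
z = margin / u = 3.082 / 0.74496124
z = 4.1371

4.1371


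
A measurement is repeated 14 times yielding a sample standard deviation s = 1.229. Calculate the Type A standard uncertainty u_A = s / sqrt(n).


u_A = s / sqrt(n)
u_A = 1.229 / sqrt(14)
u_A = 1.229 / 3.7416574
u_A = 0.3285

0.3285


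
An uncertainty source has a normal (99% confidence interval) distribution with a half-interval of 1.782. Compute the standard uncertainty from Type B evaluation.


u_B = half_width / 2.576
u_B = 1.782 / 2.576
u_B = 0.6918

0.6918


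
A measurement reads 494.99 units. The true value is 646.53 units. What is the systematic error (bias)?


Systematic error = measured - true
= 494.99 - 646.53
= -151.5400

-151.5400


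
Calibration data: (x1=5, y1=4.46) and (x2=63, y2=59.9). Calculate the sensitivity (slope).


slope = (y2 - y1) / (x2 - x1)
= (59.9 - 4.46) / (63 - 5)
= 55.4400 / 58
= 0.9559

0.9559


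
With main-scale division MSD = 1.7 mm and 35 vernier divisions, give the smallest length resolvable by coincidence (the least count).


LC = MSD / n_div
= 1.7 / 35
= 0.0486

0.0486


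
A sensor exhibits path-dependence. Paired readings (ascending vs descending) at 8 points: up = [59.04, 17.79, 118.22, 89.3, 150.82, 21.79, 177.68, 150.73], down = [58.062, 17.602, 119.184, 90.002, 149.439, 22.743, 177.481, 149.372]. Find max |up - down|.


|59.04 - 58.062| = 0.9780
|17.79 - 17.602| = 0.1880
|118.22 - 119.184| = 0.9640
|89.3 - 90.002| = 0.7020
|150.82 - 149.439| = 1.3810
|21.79 - 22.743| = 0.9530
|177.68 - 177.481| = 0.1990
|150.73 - 149.372| = 1.3580
hysteresis = max(diffs) = 1.3810

1.3810


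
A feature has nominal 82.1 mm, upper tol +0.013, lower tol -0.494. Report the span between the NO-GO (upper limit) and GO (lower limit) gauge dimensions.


GO = nominal - lower_tol (smallest hole = maximum material condition)
GO = 82.1 - 0.494 = 81.606
NO-GO = nominal + upper_tol (largest hole = least material condition)
NO-GO = 82.1 + 0.013 = 82.113
spread = NO-GO - GO = 82.113 - 81.606 = 0.5070

0.5070


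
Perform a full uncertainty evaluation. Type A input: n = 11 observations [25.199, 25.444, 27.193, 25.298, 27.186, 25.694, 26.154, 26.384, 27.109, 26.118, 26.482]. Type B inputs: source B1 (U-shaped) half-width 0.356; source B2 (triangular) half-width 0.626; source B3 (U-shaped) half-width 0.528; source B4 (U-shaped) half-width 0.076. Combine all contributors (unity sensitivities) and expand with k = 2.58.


mean = (25.199 + 25.444 + 27.193 + 25.298 + 27.186 + 25.694 + 26.154 + 26.384 + 27.109 + 26.118 + 26.482) / 11 = 26.20554545
s = sqrt(sum((x - mean)^2)/(n-1)) = 0.74495535
u_A = s / sqrt(n) = 0.74495535 / sqrt(11) = 0.22461249
u_B1 = 0.356 / sqrt(2) = 0.25173001
u_B2 = 0.626 / sqrt(6) = 0.25556343
u_B3 = 0.528 / sqrt(2) = 0.37335238
u_B4 = 0.076 / sqrt(2) = 0.053740115
uc = sqrt(0.22461249^2 + 0.25173001^2 + 0.25556343^2 + 0.37335238^2 + 0.053740115^2) = 0.5669316
U = k * uc = 2.58 * 0.5669316
U = 1.4627

1.4627


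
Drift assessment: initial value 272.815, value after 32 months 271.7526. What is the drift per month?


rate = (v2 - v1) / months
= (271.7526 - 272.815) / 32
= -1.0624 / 32
= -0.0332

-0.0332


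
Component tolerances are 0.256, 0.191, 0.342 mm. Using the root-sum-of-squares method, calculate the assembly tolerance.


RSS = sqrt(0.256^2 + 0.191^2 + 0.342^2)
= sqrt(0.218981)
= 0.4680

0.4680


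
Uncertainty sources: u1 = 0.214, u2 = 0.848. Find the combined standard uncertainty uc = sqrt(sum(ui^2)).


uc = sqrt(0.214^2 + 0.848^2)
uc = sqrt(0.7649)
uc = 0.8746

0.8746


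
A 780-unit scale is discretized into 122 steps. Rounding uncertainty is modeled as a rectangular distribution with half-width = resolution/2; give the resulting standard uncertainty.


resolution = range / divisions
resolution = 780 / 122 = 6.3934426
u_res = resolution / (2*sqrt(3))
u_res = 6.3934426 / 3.4641016
u_res = 1.8456

1.8456


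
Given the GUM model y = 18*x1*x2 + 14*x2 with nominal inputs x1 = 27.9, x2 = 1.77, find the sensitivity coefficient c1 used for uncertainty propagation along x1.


y = 18*x1*x2 + 14*x2
dy/dx1 = 18*x2
Evaluate at x2 = 1.77: c1 = 18 * 1.77
c1 = 31.8600

31.8600


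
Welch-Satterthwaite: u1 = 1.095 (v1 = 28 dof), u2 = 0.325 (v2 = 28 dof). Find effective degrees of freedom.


uc = sqrt(u1^2 + u2^2) = sqrt(1.095^2 + 0.325^2) = 1.1422128
v_eff = uc^4 / (u1^4/v1 + u2^4/v2)
= 1.1422128^4 / (1.095^4/28 + 0.325^4/28)
= 1.7021118 / 0.051743485
v_eff = 32.8952

32.8952
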